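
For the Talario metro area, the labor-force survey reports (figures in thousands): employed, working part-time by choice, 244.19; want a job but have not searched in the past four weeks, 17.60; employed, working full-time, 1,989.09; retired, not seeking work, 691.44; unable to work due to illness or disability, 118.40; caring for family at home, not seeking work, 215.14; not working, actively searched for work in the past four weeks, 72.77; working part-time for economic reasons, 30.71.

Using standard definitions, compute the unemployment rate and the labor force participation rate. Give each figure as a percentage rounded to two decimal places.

Employed = 244.19 + 1,989.09 + 30.71 = 2,263.99 thousand (anyone who worked, including part-time for economic reasons, counts as employed).
Unemployed = 72.77 thousand.
Labor force = 2,263.99 + 72.77 = 2,336.76 thousand.
Not in labor force = 17.60 + 691.44 + 118.40 + 215.14 = 1,042.58 thousand (those not working and not actively searching are outside the labor force — including those who want a job but have given up searching).
Civilian working-age population = 2,336.76 + 1,042.58 = 3,379.34 thousand.
Unemployment rate = 72.77 / 2,336.76 = 3.11%.
Labor force participation rate = 2,336.76 / 3,379.34 = 69.15%.

Unemployment rate ≈ 3.11%; labor force participation rate ≈ 69.15%.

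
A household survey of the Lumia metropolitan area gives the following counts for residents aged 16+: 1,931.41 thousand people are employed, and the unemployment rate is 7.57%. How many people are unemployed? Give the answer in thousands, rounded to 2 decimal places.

Let U be the number unemployed. The labor force is E + U, and U/(E+U) = 0.0757.
So U = 0.0757 × 1,931.41 / (1 − 0.0757) = 146.2077 / 0.9243 ≈ 158.18 thousand.

About 158.18 thousand are unemployed.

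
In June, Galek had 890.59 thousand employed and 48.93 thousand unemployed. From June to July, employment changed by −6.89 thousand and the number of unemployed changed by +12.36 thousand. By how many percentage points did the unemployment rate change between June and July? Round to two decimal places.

The unemployment rate changed by +1.28 percentage points.

June: labor force = 890.59 + 48.93 = 939.52; u = 48.93/939.52 = 5.21%.
July: labor force = 883.70 + 61.29 = 944.99; u = 61.29/944.99 = 6.49%.
Change = 6.49% − 5.21% = +1.28 pp.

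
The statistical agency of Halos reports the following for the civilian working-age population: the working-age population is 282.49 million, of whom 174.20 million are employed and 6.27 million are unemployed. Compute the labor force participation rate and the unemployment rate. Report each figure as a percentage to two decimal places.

Labor force = employed + unemployed = 174.20 + 6.27 = 180.47 million.
Unemployment rate = 6.27 / 180.47 = 3.47%.
Labor force participation rate = 180.47 / 282.49 = 63.89%.

Labor force participation rate ≈ 63.89%; unemployment rate ≈ 3.47%.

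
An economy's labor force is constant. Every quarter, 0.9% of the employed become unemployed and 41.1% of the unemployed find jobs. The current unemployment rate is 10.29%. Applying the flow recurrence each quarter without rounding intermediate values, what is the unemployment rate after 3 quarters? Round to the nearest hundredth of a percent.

With a fixed labor force, u_{t+1} = u_t + s·(1−u_t) − f·u_t = u_t·(1−s−f) + s.
Here 1−s−f = 0.580 and s = 0.009.
u_1 = 0.102900 × 0.580 + 0.009 = 0.068682.
u_2 = 0.068682 × 0.580 + 0.009 = 0.048836.
u_3 = 0.048836 × 0.580 + 0.009 = 0.037325.

Unemployment rate after three quarters ≈ 3.73%.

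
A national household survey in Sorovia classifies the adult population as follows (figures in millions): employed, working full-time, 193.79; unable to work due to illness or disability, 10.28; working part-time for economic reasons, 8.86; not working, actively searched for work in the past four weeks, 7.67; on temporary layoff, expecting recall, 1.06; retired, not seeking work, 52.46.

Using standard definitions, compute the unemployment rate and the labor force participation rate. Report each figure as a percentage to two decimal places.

Unemployment rate ≈ 4.13%; labor force participation rate ≈ 77.11%.

Employed = 193.79 + 8.86 = 202.65 million (anyone who worked, including part-time for economic reasons, counts as employed).
Unemployed = 7.67 + 1.06 = 8.73 million (jobless and actively searching, or on temporary layoff).
Labor force = 202.65 + 8.73 = 211.38 million.
Not in labor force = 10.28 + 52.46 = 62.74 million (those not working and not actively searching are outside the labor force).
Civilian working-age population = 211.38 + 62.74 = 274.12 million.
Unemployment rate = 8.73 / 211.38 = 4.13%.
Labor force participation rate = 211.38 / 274.12 = 77.11%.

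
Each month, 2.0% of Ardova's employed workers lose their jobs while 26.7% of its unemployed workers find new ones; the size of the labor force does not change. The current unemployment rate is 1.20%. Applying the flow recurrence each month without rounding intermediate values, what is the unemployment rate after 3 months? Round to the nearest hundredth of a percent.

Unemployment rate after three months ≈ 4.88%.

With a fixed labor force, u_{t+1} = u_t + s·(1−u_t) − f·u_t = u_t·(1−s−f) + s.
Here 1−s−f = 0.713 and s = 0.020.
u_1 = 0.012000 × 0.713 + 0.020 = 0.028556.
u_2 = 0.028556 × 0.713 + 0.020 = 0.040360.
u_3 = 0.040360 × 0.713 + 0.020 = 0.048777.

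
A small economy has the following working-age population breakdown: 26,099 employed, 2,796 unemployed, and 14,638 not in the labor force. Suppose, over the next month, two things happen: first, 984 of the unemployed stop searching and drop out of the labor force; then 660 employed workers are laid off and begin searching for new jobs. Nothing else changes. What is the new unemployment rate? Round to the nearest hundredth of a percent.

Initially, labor force = 26,099 + 2,796 = 28,895, so u = 2,796/28,895 = 9.68%.
After the first change, unemployed and labor force both fall by 984 → E = 26,099, U = 1,812, labor force = 27,911.
After the second change, employed falls and unemployed rises by 660; labor force unchanged → E = 25,439, U = 2,472, labor force = 27,911.
New unemployment rate = 2,472 / 27,911 = 8.86%.

New unemployment rate ≈ 8.86%.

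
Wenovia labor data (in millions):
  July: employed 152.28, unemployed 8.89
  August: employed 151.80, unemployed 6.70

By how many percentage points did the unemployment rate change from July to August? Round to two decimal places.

July: labor force = 152.28 + 8.89 = 161.17; u = 8.89/161.17 = 5.52%.
August: labor force = 151.80 + 6.70 = 158.50; u = 6.70/158.50 = 4.23%.
Change = 4.23% − 5.52% = −1.29 pp.

The unemployment rate changed by −1.29 percentage points.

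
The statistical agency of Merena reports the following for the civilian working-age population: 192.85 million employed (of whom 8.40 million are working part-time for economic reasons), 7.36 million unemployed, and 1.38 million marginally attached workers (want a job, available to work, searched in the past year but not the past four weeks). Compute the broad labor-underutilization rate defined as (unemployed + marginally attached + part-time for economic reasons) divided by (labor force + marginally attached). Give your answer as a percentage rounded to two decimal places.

Broad underutilization rate ≈ 8.50%.

Labor force = 192.85 + 7.36 = 200.21 million.
Numerator = 7.36 + 1.38 + 8.40 = 17.14 million.
Denominator = 200.21 + 1.38 = 201.59 million.
Broad rate = 17.14 / 201.59 = 8.50%.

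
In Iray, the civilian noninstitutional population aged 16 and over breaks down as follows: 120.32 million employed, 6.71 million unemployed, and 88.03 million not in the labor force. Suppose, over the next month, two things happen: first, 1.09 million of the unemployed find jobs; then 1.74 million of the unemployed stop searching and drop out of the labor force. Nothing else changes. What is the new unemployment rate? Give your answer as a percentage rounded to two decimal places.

Initially, labor force = 120.32 + 6.71 = 127.03 million, so u = 6.71/127.03 = 5.28%.
After the first change, unemployed falls and employed rises by 1.09; labor force unchanged → E = 121.41, U = 5.62, labor force = 127.03 million.
After the second change, unemployed and labor force both fall by 1.74 → E = 121.41, U = 3.88, labor force = 125.29 million.
New unemployment rate = 3.88 / 125.29 = 3.10%.

New unemployment rate ≈ 3.10%.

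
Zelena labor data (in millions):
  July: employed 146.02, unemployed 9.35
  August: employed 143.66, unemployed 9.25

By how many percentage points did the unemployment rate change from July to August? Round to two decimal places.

The unemployment rate changed by +0.03 percentage points.

July: labor force = 146.02 + 9.35 = 155.37; u = 9.35/155.37 = 6.02%.
August: labor force = 143.66 + 9.25 = 152.91; u = 9.25/152.91 = 6.05%.
Change = 6.05% − 6.02% = +0.03 pp.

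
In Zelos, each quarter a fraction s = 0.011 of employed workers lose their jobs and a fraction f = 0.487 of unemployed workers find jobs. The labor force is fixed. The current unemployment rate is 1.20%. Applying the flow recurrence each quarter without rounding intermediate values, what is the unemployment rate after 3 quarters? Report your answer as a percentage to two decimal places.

Unemployment rate after three quarters ≈ 2.08%.

With a fixed labor force, u_{t+1} = u_t + s·(1−u_t) − f·u_t = u_t·(1−s−f) + s.
Here 1−s−f = 0.502 and s = 0.011.
u_1 = 0.012000 × 0.502 + 0.011 = 0.017024.
u_2 = 0.017024 × 0.502 + 0.011 = 0.019546.
u_3 = 0.019546 × 0.502 + 0.011 = 0.020812.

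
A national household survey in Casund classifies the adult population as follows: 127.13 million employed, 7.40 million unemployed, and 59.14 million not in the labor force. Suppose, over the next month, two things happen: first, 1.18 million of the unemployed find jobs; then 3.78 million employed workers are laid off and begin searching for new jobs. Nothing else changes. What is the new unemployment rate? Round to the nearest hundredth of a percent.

Initially, labor force = 127.13 + 7.40 = 134.53 million, so u = 7.40/134.53 = 5.50%.
After the first change, unemployed falls and employed rises by 1.18; labor force unchanged → E = 128.31, U = 6.22, labor force = 134.53 million.
After the second change, employed falls and unemployed rises by 3.78; labor force unchanged → E = 124.53, U = 10.00, labor force = 134.53 million.
New unemployment rate = 10.00 / 134.53 = 7.43%.

New unemployment rate ≈ 7.43%.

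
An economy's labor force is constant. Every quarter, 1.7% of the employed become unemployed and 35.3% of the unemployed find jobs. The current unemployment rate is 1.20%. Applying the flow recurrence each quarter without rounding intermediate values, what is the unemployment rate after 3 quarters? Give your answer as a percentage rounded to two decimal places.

Unemployment rate after three quarters ≈ 3.75%.

With a fixed labor force, u_{t+1} = u_t + s·(1−u_t) − f·u_t = u_t·(1−s−f) + s.
Here 1−s−f = 0.630 and s = 0.017.
u_1 = 0.012000 × 0.630 + 0.017 = 0.024560.
u_2 = 0.024560 × 0.630 + 0.017 = 0.032473.
u_3 = 0.032473 × 0.630 + 0.017 = 0.037458.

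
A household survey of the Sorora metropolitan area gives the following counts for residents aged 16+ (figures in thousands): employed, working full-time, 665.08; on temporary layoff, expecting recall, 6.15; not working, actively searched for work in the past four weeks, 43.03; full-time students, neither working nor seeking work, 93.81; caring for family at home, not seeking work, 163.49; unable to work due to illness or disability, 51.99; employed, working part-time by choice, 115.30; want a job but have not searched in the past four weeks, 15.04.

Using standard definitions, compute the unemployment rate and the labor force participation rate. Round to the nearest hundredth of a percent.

Employed = 665.08 + 115.30 = 780.38 thousand.
Unemployed = 6.15 + 43.03 = 49.18 thousand (jobless and actively searching, or on temporary layoff).
Labor force = 780.38 + 49.18 = 829.56 thousand.
Not in labor force = 93.81 + 163.49 + 51.99 + 15.04 = 324.33 thousand (those not working and not actively searching are outside the labor force — including those who want a job but have given up searching).
Civilian working-age population = 829.56 + 324.33 = 1,153.89 thousand.
Unemployment rate = 49.18 / 829.56 = 5.93%.
Labor force participation rate = 829.56 / 1,153.89 = 71.89%.

Unemployment rate ≈ 5.93%; labor force participation rate ≈ 71.89%.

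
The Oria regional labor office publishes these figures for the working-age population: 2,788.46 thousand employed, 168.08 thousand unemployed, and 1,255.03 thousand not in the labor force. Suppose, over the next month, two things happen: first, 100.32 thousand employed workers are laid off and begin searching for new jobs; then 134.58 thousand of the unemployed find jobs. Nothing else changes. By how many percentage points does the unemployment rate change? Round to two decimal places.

The unemployment rate changes by −1.16 percentage points.

Initially, labor force = 2,788.46 + 168.08 = 2,956.54 thousand, so u = 168.08/2,956.54 = 5.69%.
After the first change, employed falls and unemployed rises by 100.32; labor force unchanged → E = 2,688.14, U = 268.40, labor force = 2,956.54 thousand.
After the second change, unemployed falls and employed rises by 134.58; labor force unchanged → E = 2,822.72, U = 133.82, labor force = 2,956.54 thousand.
New unemployment rate = 133.82 / 2,956.54 = 4.53%.
Change = 4.53% − 5.69% = −1.16 percentage points.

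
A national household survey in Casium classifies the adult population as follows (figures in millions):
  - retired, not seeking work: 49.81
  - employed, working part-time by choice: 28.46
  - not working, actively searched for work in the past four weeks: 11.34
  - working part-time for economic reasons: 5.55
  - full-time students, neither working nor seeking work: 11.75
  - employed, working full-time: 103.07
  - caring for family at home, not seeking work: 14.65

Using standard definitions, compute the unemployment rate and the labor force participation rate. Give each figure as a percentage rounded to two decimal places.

Employed = 28.46 + 5.55 + 103.07 = 137.08 million (anyone who worked, including part-time for economic reasons, counts as employed).
Unemployed = 11.34 million.
Labor force = 137.08 + 11.34 = 148.42 million.
Not in labor force = 49.81 + 11.75 + 14.65 = 76.21 million (those not working and not actively searching are outside the labor force).
Civilian working-age population = 148.42 + 76.21 = 224.63 million.
Unemployment rate = 11.34 / 148.42 = 7.64%.
Labor force participation rate = 148.42 / 224.63 = 66.07%.

Unemployment rate ≈ 7.64%; labor force participation rate ≈ 66.07%.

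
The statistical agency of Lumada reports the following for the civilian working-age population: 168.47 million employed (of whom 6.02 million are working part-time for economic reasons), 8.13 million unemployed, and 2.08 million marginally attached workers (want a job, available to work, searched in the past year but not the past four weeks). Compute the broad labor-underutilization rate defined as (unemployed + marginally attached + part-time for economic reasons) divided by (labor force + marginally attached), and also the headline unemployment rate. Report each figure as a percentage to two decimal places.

Labor force = 168.47 + 8.13 = 176.60 million.
Numerator = 8.13 + 2.08 + 6.02 = 16.23 million.
Denominator = 176.60 + 2.08 = 178.68 million.
Broad rate = 16.23 / 178.68 = 9.08%.
Headline unemployment rate = 8.13 / 176.60 = 4.60%.

Broad underutilization rate ≈ 9.08%; headline unemployment rate ≈ 4.60%.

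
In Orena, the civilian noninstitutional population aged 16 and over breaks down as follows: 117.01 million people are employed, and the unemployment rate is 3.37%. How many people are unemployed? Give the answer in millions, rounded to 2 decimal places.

Let U be the number unemployed. The labor force is E + U, and U/(E+U) = 0.0337.
So U = 0.0337 × 117.01 / (1 − 0.0337) = 3.9432 / 0.9663 ≈ 4.08 million.

About 4.08 million are unemployed.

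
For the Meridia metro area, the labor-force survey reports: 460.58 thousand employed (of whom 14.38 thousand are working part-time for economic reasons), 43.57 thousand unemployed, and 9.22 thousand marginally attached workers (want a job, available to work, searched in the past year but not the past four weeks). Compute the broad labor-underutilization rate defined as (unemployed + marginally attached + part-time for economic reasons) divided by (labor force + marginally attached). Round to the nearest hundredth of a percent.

Broad underutilization rate ≈ 13.08%.

Labor force = 460.58 + 43.57 = 504.15 thousand.
Numerator = 43.57 + 9.22 + 14.38 = 67.17 thousand.
Denominator = 504.15 + 9.22 = 513.37 thousand.
Broad rate = 67.17 / 513.37 = 13.08%.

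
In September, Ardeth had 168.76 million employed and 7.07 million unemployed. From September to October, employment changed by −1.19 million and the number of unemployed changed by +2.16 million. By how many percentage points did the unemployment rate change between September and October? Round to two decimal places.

September: labor force = 168.76 + 7.07 = 175.83; u = 7.07/175.83 = 4.02%.
October: labor force = 167.57 + 9.23 = 176.80; u = 9.23/176.80 = 5.22%.
Change = 5.22% − 4.02% = +1.20 pp.

The unemployment rate changed by +1.20 percentage points.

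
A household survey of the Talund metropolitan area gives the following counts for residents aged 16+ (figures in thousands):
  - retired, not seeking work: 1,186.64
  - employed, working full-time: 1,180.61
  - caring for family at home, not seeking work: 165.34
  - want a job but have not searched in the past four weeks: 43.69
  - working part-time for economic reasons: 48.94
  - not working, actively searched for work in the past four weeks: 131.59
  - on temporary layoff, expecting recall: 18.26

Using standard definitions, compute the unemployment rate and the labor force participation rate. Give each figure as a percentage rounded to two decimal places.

Employed = 1,180.61 + 48.94 = 1,229.55 thousand (anyone who worked, including part-time for economic reasons, counts as employed).
Unemployed = 131.59 + 18.26 = 149.85 thousand (jobless and actively searching, or on temporary layoff).
Labor force = 1,229.55 + 149.85 = 1,379.40 thousand.
Not in labor force = 1,186.64 + 165.34 + 43.69 = 1,395.67 thousand (those not working and not actively searching are outside the labor force — including those who want a job but have given up searching).
Civilian working-age population = 1,379.40 + 1,395.67 = 2,775.07 thousand.
Unemployment rate = 149.85 / 1,379.40 = 10.86%.
Labor force participation rate = 1,379.40 / 2,775.07 = 49.71%.

Unemployment rate ≈ 10.86%; labor force participation rate ≈ 49.71%.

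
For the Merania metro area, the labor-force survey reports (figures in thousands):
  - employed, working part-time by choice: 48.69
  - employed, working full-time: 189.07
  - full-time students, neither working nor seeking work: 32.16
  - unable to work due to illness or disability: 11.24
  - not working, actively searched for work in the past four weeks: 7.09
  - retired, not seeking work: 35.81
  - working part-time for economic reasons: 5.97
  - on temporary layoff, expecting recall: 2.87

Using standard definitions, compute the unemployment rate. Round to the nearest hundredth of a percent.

Unemployment rate ≈ 3.93%.

Employed = 48.69 + 189.07 + 5.97 = 243.73 thousand (anyone who worked, including part-time for economic reasons, counts as employed).
Unemployed = 7.09 + 2.87 = 9.96 thousand (jobless and actively searching, or on temporary layoff).
Labor force = 243.73 + 9.96 = 253.69 thousand.
Unemployment rate = 9.96 / 253.69 = 3.93%.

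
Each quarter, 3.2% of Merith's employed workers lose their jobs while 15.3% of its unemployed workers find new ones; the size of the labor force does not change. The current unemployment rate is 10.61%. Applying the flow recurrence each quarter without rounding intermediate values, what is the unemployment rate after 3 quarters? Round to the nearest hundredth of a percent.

Unemployment rate after three quarters ≈ 13.68%.

With a fixed labor force, u_{t+1} = u_t + s·(1−u_t) − f·u_t = u_t·(1−s−f) + s.
Here 1−s−f = 0.815 and s = 0.032.
u_1 = 0.106100 × 0.815 + 0.032 = 0.118471.
u_2 = 0.118471 × 0.815 + 0.032 = 0.128554.
u_3 = 0.128554 × 0.815 + 0.032 = 0.136772.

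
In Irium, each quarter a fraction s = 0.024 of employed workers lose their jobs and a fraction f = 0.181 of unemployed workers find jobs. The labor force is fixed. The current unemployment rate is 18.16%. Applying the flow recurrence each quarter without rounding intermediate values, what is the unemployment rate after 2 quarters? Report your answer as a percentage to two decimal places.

Unemployment rate after two quarters ≈ 15.79%.

With a fixed labor force, u_{t+1} = u_t + s·(1−u_t) − f·u_t = u_t·(1−s−f) + s.
Here 1−s−f = 0.795 and s = 0.024.
u_1 = 0.181600 × 0.795 + 0.024 = 0.168372.
u_2 = 0.168372 × 0.795 + 0.024 = 0.157856.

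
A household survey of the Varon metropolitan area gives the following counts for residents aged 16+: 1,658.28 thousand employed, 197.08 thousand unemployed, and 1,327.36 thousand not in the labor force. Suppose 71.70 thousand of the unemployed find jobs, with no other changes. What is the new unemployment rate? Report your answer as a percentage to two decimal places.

Initially, labor force = 1,658.28 + 197.08 = 1,855.36 thousand, so u = 197.08/1,855.36 = 10.62%.
After the change, unemployed falls and employed rises by 71.70; labor force unchanged → E = 1,729.98, U = 125.38, labor force = 1,855.36 thousand.
New unemployment rate = 125.38 / 1,855.36 = 6.76%.

New unemployment rate ≈ 6.76%.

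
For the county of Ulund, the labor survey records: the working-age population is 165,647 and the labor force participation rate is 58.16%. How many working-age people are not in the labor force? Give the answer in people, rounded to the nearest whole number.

Share not in the labor force = 1 − 0.5816 = 0.4184.
Not in labor force = 0.4184 × 165,647 ≈ 69,307.

About 69,307 are not in the labor force.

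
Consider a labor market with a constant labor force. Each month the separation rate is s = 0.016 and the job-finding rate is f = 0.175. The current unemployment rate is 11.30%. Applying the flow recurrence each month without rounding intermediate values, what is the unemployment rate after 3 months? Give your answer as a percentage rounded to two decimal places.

Unemployment rate after three months ≈ 9.92%.

With a fixed labor force, u_{t+1} = u_t + s·(1−u_t) − f·u_t = u_t·(1−s−f) + s.
Here 1−s−f = 0.809 and s = 0.016.
u_1 = 0.113000 × 0.809 + 0.016 = 0.107417.
u_2 = 0.107417 × 0.809 + 0.016 = 0.102900.
u_3 = 0.102900 × 0.809 + 0.016 = 0.099246.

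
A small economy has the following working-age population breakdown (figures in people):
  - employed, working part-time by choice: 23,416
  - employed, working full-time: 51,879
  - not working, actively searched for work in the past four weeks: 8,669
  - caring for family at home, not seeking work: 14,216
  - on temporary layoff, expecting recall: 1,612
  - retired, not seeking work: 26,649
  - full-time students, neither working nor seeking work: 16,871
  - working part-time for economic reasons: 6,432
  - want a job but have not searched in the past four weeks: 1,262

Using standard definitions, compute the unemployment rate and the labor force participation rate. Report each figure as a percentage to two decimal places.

Unemployment rate ≈ 11.17%; labor force participation rate ≈ 60.93%.

Employed = 23,416 + 51,879 + 6,432 = 81,727 (anyone who worked, including part-time for economic reasons, counts as employed).
Unemployed = 8,669 + 1,612 = 10,281 (jobless and actively searching, or on temporary layoff).
Labor force = 81,727 + 10,281 = 92,008.
Not in labor force = 14,216 + 26,649 + 16,871 + 1,262 = 58,998 (those not working and not actively searching are outside the labor force — including those who want a job but have given up searching).
Civilian working-age population = 92,008 + 58,998 = 151,006.
Unemployment rate = 10,281 / 92,008 = 11.17%.
Labor force participation rate = 92,008 / 151,006 = 60.93%.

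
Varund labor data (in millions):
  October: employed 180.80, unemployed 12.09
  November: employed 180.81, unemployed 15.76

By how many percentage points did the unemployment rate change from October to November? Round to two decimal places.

The unemployment rate changed by +1.75 percentage points.

October: labor force = 180.80 + 12.09 = 192.89; u = 12.09/192.89 = 6.27%.
November: labor force = 180.81 + 15.76 = 196.57; u = 15.76/196.57 = 8.02%.
Change = 8.02% − 6.27% = +1.75 pp.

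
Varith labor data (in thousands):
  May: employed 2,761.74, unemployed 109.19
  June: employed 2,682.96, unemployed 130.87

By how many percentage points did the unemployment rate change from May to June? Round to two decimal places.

The unemployment rate changed by +0.85 percentage points.

May: labor force = 2,761.74 + 109.19 = 2,870.93; u = 109.19/2,870.93 = 3.80%.
June: labor force = 2,682.96 + 130.87 = 2,813.83; u = 130.87/2,813.83 = 4.65%.
Change = 4.65% − 3.80% = +0.85 pp.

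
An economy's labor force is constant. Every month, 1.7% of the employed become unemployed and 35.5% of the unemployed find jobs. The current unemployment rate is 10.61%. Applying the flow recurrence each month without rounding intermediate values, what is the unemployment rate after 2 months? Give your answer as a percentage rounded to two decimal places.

With a fixed labor force, u_{t+1} = u_t + s·(1−u_t) − f·u_t = u_t·(1−s−f) + s.
Here 1−s−f = 0.628 and s = 0.017.
u_1 = 0.106100 × 0.628 + 0.017 = 0.083631.
u_2 = 0.083631 × 0.628 + 0.017 = 0.069520.

Unemployment rate after two months ≈ 6.95%.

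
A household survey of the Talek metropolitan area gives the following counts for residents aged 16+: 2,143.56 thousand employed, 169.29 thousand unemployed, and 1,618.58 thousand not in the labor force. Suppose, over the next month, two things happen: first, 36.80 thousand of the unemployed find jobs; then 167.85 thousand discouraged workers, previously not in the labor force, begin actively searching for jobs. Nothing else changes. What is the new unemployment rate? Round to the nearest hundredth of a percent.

Initially, labor force = 2,143.56 + 169.29 = 2,312.85 thousand, so u = 169.29/2,312.85 = 7.32%.
After the first change, unemployed falls and employed rises by 36.80; labor force unchanged → E = 2,180.36, U = 132.49, labor force = 2,312.85 thousand.
After the second change, unemployed and labor force both rise by 167.85 → E = 2,180.36, U = 300.34, labor force = 2,480.70 thousand.
New unemployment rate = 300.34 / 2,480.70 = 12.11%.

New unemployment rate ≈ 12.11%.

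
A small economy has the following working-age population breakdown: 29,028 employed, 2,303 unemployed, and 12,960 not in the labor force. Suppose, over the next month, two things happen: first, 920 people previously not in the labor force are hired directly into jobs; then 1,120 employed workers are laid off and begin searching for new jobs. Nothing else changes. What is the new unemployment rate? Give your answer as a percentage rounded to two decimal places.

Initially, labor force = 29,028 + 2,303 = 31,331, so u = 2,303/31,331 = 7.35%.
After the first change, employed and labor force both rise by 920; unemployed unchanged → E = 29,948, U = 2,303, labor force = 32,251.
After the second change, employed falls and unemployed rises by 1,120; labor force unchanged → E = 28,828, U = 3,423, labor force = 32,251.
New unemployment rate = 3,423 / 32,251 = 10.61%.

New unemployment rate ≈ 10.61%.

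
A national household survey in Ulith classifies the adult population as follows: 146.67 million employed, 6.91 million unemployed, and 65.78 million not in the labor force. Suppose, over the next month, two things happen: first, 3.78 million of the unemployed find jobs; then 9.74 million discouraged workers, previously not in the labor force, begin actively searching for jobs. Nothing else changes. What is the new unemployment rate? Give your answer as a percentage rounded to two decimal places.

New unemployment rate ≈ 7.88%.

Initially, labor force = 146.67 + 6.91 = 153.58 million, so u = 6.91/153.58 = 4.50%.
After the first change, unemployed falls and employed rises by 3.78; labor force unchanged → E = 150.45, U = 3.13, labor force = 153.58 million.
After the second change, unemployed and labor force both rise by 9.74 → E = 150.45, U = 12.87, labor force = 163.32 million.
New unemployment rate = 12.87 / 163.32 = 7.88%.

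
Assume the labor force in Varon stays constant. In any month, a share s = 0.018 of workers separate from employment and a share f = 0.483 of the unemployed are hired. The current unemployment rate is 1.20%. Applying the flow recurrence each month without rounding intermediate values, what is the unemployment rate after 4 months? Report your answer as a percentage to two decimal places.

Unemployment rate after four months ≈ 3.44%.

With a fixed labor force, u_{t+1} = u_t + s·(1−u_t) − f·u_t = u_t·(1−s−f) + s.
Here 1−s−f = 0.499 and s = 0.018.
u_1 = 0.012000 × 0.499 + 0.018 = 0.023988.
u_2 = 0.023988 × 0.499 + 0.018 = 0.029970.
u_3 = 0.029970 × 0.499 + 0.018 = 0.032955.
u_4 = 0.032955 × 0.499 + 0.018 = 0.034445.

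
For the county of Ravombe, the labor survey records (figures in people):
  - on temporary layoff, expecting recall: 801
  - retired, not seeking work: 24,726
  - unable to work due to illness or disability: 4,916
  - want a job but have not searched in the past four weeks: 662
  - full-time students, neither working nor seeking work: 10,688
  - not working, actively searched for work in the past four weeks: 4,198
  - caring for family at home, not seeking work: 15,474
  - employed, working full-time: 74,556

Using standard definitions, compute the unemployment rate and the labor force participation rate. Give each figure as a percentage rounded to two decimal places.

Unemployment rate ≈ 6.28%; labor force participation rate ≈ 58.49%.

Employed = 74,556.
Unemployed = 801 + 4,198 = 4,999 (jobless and actively searching, or on temporary layoff).
Labor force = 74,556 + 4,999 = 79,555.
Not in labor force = 24,726 + 4,916 + 662 + 10,688 + 15,474 = 56,466 (those not working and not actively searching are outside the labor force — including those who want a job but have given up searching).
Civilian working-age population = 79,555 + 56,466 = 136,021.
Unemployment rate = 4,999 / 79,555 = 6.28%.
Labor force participation rate = 79,555 / 136,021 = 58.49%.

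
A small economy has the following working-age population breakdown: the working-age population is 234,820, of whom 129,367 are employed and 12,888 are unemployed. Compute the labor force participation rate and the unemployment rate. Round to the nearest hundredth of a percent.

Labor force participation rate ≈ 60.58%; unemployment rate ≈ 9.06%.

Labor force = employed + unemployed = 129,367 + 12,888 = 142,255.
Unemployment rate = 12,888 / 142,255 = 9.06%.
Labor force participation rate = 142,255 / 234,820 = 60.58%.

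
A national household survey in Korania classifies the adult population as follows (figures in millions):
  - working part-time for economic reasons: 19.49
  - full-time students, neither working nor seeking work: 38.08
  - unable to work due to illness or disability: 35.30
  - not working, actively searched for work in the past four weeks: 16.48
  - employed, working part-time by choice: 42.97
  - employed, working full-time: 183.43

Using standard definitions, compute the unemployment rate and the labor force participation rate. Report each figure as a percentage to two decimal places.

Employed = 19.49 + 42.97 + 183.43 = 245.89 million (anyone who worked, including part-time for economic reasons, counts as employed).
Unemployed = 16.48 million.
Labor force = 245.89 + 16.48 = 262.37 million.
Not in labor force = 38.08 + 35.30 = 73.38 million (those not working and not actively searching are outside the labor force).
Civilian working-age population = 262.37 + 73.38 = 335.75 million.
Unemployment rate = 16.48 / 262.37 = 6.28%.
Labor force participation rate = 262.37 / 335.75 = 78.14%.

Unemployment rate ≈ 6.28%; labor force participation rate ≈ 78.14%.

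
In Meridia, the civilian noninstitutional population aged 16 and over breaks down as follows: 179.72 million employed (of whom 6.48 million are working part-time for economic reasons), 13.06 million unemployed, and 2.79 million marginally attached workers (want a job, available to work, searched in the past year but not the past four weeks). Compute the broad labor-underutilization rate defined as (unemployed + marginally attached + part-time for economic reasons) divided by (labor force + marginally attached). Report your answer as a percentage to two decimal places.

Broad underutilization rate ≈ 11.42%.

Labor force = 179.72 + 13.06 = 192.78 million.
Numerator = 13.06 + 2.79 + 6.48 = 22.33 million.
Denominator = 192.78 + 2.79 = 195.57 million.
Broad rate = 22.33 / 195.57 = 11.42%.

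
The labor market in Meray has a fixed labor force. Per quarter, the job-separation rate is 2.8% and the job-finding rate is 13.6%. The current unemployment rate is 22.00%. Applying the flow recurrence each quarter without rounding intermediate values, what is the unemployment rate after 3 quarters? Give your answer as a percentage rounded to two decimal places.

Unemployment rate after three quarters ≈ 19.95%.

With a fixed labor force, u_{t+1} = u_t + s·(1−u_t) − f·u_t = u_t·(1−s−f) + s.
Here 1−s−f = 0.836 and s = 0.028.
u_1 = 0.220000 × 0.836 + 0.028 = 0.211920.
u_2 = 0.211920 × 0.836 + 0.028 = 0.205165.
u_3 = 0.205165 × 0.836 + 0.028 = 0.199518.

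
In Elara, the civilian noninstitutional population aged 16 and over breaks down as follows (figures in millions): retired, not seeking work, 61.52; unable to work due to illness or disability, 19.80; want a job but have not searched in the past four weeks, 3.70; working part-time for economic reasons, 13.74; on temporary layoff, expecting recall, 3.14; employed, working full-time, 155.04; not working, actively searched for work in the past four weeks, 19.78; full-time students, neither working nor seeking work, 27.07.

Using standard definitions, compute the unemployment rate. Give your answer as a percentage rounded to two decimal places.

Unemployment rate ≈ 11.96%.

Employed = 13.74 + 155.04 = 168.78 million (anyone who worked, including part-time for economic reasons, counts as employed).
Unemployed = 3.14 + 19.78 = 22.92 million (jobless and actively searching, or on temporary layoff).
Labor force = 168.78 + 22.92 = 191.70 million.
Unemployment rate = 22.92 / 191.70 = 11.96%.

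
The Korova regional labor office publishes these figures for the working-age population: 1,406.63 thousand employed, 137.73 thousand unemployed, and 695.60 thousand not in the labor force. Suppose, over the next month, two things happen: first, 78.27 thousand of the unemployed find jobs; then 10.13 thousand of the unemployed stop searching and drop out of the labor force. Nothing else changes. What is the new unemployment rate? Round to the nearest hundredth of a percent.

Initially, labor force = 1,406.63 + 137.73 = 1,544.36 thousand, so u = 137.73/1,544.36 = 8.92%.
After the first change, unemployed falls and employed rises by 78.27; labor force unchanged → E = 1,484.90, U = 59.46, labor force = 1,544.36 thousand.
After the second change, unemployed and labor force both fall by 10.13 → E = 1,484.90, U = 49.33, labor force = 1,534.23 thousand.
New unemployment rate = 49.33 / 1,534.23 = 3.22%.

New unemployment rate ≈ 3.22%.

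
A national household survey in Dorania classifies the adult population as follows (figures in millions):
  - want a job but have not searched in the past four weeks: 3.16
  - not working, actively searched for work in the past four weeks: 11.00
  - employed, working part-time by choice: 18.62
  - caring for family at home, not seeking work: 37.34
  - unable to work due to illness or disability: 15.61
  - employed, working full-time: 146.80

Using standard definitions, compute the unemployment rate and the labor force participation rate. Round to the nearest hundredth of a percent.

Unemployment rate ≈ 6.24%; labor force participation rate ≈ 75.87%.

Employed = 18.62 + 146.80 = 165.42 million.
Unemployed = 11.00 million.
Labor force = 165.42 + 11.00 = 176.42 million.
Not in labor force = 3.16 + 37.34 + 15.61 = 56.11 million (those not working and not actively searching are outside the labor force — including those who want a job but have given up searching).
Civilian working-age population = 176.42 + 56.11 = 232.53 million.
Unemployment rate = 11.00 / 176.42 = 6.24%.
Labor force participation rate = 176.42 / 232.53 = 75.87%.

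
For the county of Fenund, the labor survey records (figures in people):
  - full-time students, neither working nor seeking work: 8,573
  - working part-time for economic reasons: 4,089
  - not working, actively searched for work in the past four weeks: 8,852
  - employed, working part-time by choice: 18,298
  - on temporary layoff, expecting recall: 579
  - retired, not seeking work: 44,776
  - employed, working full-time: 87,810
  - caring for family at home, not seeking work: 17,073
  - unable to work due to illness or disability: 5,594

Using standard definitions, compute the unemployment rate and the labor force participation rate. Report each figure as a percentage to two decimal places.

Employed = 4,089 + 18,298 + 87,810 = 110,197 (anyone who worked, including part-time for economic reasons, counts as employed).
Unemployed = 8,852 + 579 = 9,431 (jobless and actively searching, or on temporary layoff).
Labor force = 110,197 + 9,431 = 119,628.
Not in labor force = 8,573 + 44,776 + 17,073 + 5,594 = 76,016 (those not working and not actively searching are outside the labor force).
Civilian working-age population = 119,628 + 76,016 = 195,644.
Unemployment rate = 9,431 / 119,628 = 7.88%.
Labor force participation rate = 119,628 / 195,644 = 61.15%.

Unemployment rate ≈ 7.88%; labor force participation rate ≈ 61.15%.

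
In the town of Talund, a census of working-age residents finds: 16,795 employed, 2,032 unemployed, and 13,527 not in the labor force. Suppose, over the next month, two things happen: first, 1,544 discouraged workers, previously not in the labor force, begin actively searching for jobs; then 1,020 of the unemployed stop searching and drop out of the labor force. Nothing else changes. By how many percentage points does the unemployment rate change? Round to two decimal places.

Initially, labor force = 16,795 + 2,032 = 18,827, so u = 2,032/18,827 = 10.79%.
After the first change, unemployed and labor force both rise by 1,544 → E = 16,795, U = 3,576, labor force = 20,371.
After the second change, unemployed and labor force both fall by 1,020 → E = 16,795, U = 2,556, labor force = 19,351.
New unemployment rate = 2,556 / 19,351 = 13.21%.
Change = 13.21% − 10.79% = +2.42 percentage points.

The unemployment rate changes by +2.42 percentage points.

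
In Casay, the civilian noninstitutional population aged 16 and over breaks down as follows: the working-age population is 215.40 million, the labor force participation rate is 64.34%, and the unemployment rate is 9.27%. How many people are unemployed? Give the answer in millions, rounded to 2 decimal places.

Labor force = 0.6434 × 215.40 = 138.59 million.
Unemployed = 0.0927 × 138.59 ≈ 12.85 million.

About 12.85 million are unemployed.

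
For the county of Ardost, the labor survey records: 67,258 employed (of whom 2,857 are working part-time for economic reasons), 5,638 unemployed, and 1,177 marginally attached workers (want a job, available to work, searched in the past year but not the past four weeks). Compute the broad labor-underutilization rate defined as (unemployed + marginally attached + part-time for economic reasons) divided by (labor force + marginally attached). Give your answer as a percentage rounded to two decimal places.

Broad underutilization rate ≈ 13.06%.

Labor force = 67,258 + 5,638 = 72,896.
Numerator = 5,638 + 1,177 + 2,857 = 9,672.
Denominator = 72,896 + 1,177 = 74,073.
Broad rate = 9,672 / 74,073 = 13.06%.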